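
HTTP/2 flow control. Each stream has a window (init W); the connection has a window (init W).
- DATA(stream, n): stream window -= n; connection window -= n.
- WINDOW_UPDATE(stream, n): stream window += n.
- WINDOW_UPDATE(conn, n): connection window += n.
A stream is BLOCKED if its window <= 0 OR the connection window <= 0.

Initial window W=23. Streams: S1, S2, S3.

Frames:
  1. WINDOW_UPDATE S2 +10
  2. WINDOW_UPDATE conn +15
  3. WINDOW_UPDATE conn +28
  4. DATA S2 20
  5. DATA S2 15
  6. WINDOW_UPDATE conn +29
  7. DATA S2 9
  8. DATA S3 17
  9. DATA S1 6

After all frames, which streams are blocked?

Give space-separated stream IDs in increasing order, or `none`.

Op 1: conn=23 S1=23 S2=33 S3=23 blocked=[]
Op 2: conn=38 S1=23 S2=33 S3=23 blocked=[]
Op 3: conn=66 S1=23 S2=33 S3=23 blocked=[]
Op 4: conn=46 S1=23 S2=13 S3=23 blocked=[]
Op 5: conn=31 S1=23 S2=-2 S3=23 blocked=[2]
Op 6: conn=60 S1=23 S2=-2 S3=23 blocked=[2]
Op 7: conn=51 S1=23 S2=-11 S3=23 blocked=[2]
Op 8: conn=34 S1=23 S2=-11 S3=6 blocked=[2]
Op 9: conn=28 S1=17 S2=-11 S3=6 blocked=[2]

Answer: S2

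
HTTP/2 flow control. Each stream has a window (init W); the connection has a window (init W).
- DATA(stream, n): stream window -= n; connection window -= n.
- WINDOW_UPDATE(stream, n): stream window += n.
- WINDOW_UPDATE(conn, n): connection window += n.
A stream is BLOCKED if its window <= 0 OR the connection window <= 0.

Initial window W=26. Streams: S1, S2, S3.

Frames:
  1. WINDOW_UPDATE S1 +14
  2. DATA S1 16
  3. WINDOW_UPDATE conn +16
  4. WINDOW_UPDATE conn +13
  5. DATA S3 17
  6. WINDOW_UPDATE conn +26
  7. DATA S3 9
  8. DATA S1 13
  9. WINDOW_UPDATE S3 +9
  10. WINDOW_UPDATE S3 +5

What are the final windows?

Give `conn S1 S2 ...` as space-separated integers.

Op 1: conn=26 S1=40 S2=26 S3=26 blocked=[]
Op 2: conn=10 S1=24 S2=26 S3=26 blocked=[]
Op 3: conn=26 S1=24 S2=26 S3=26 blocked=[]
Op 4: conn=39 S1=24 S2=26 S3=26 blocked=[]
Op 5: conn=22 S1=24 S2=26 S3=9 blocked=[]
Op 6: conn=48 S1=24 S2=26 S3=9 blocked=[]
Op 7: conn=39 S1=24 S2=26 S3=0 blocked=[3]
Op 8: conn=26 S1=11 S2=26 S3=0 blocked=[3]
Op 9: conn=26 S1=11 S2=26 S3=9 blocked=[]
Op 10: conn=26 S1=11 S2=26 S3=14 blocked=[]

Answer: 26 11 26 14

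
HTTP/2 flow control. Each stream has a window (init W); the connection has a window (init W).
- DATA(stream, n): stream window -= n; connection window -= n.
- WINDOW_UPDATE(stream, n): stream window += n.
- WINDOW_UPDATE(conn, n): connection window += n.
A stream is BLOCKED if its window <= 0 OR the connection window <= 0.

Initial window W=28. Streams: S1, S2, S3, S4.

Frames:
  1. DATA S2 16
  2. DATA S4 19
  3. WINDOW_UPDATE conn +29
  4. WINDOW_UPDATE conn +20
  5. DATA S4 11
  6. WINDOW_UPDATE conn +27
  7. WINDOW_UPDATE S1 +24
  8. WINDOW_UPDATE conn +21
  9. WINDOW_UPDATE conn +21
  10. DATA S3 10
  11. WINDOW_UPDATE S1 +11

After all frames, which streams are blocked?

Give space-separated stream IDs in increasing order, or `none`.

Answer: S4

Derivation:
Op 1: conn=12 S1=28 S2=12 S3=28 S4=28 blocked=[]
Op 2: conn=-7 S1=28 S2=12 S3=28 S4=9 blocked=[1, 2, 3, 4]
Op 3: conn=22 S1=28 S2=12 S3=28 S4=9 blocked=[]
Op 4: conn=42 S1=28 S2=12 S3=28 S4=9 blocked=[]
Op 5: conn=31 S1=28 S2=12 S3=28 S4=-2 blocked=[4]
Op 6: conn=58 S1=28 S2=12 S3=28 S4=-2 blocked=[4]
Op 7: conn=58 S1=52 S2=12 S3=28 S4=-2 blocked=[4]
Op 8: conn=79 S1=52 S2=12 S3=28 S4=-2 blocked=[4]
Op 9: conn=100 S1=52 S2=12 S3=28 S4=-2 blocked=[4]
Op 10: conn=90 S1=52 S2=12 S3=18 S4=-2 blocked=[4]
Op 11: conn=90 S1=63 S2=12 S3=18 S4=-2 blocked=[4]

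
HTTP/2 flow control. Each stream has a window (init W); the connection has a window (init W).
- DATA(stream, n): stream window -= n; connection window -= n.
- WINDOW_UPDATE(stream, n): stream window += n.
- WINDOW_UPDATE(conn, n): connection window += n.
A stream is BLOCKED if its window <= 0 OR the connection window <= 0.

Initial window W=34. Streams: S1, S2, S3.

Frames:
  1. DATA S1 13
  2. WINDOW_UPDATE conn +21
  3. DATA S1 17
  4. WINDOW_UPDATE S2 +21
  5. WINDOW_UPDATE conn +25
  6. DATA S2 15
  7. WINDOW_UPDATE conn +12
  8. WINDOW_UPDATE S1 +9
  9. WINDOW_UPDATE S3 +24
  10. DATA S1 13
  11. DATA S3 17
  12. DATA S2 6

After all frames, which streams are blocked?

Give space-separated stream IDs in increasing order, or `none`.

Op 1: conn=21 S1=21 S2=34 S3=34 blocked=[]
Op 2: conn=42 S1=21 S2=34 S3=34 blocked=[]
Op 3: conn=25 S1=4 S2=34 S3=34 blocked=[]
Op 4: conn=25 S1=4 S2=55 S3=34 blocked=[]
Op 5: conn=50 S1=4 S2=55 S3=34 blocked=[]
Op 6: conn=35 S1=4 S2=40 S3=34 blocked=[]
Op 7: conn=47 S1=4 S2=40 S3=34 blocked=[]
Op 8: conn=47 S1=13 S2=40 S3=34 blocked=[]
Op 9: conn=47 S1=13 S2=40 S3=58 blocked=[]
Op 10: conn=34 S1=0 S2=40 S3=58 blocked=[1]
Op 11: conn=17 S1=0 S2=40 S3=41 blocked=[1]
Op 12: conn=11 S1=0 S2=34 S3=41 blocked=[1]

Answer: S1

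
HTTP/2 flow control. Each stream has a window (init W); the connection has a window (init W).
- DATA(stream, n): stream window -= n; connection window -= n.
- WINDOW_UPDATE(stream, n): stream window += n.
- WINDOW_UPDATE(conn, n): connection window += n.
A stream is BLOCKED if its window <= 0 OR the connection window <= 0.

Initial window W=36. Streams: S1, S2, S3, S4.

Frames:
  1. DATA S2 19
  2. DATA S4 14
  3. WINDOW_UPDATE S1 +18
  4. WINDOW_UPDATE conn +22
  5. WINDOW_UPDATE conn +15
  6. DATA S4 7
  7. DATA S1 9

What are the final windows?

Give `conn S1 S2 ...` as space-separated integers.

Op 1: conn=17 S1=36 S2=17 S3=36 S4=36 blocked=[]
Op 2: conn=3 S1=36 S2=17 S3=36 S4=22 blocked=[]
Op 3: conn=3 S1=54 S2=17 S3=36 S4=22 blocked=[]
Op 4: conn=25 S1=54 S2=17 S3=36 S4=22 blocked=[]
Op 5: conn=40 S1=54 S2=17 S3=36 S4=22 blocked=[]
Op 6: conn=33 S1=54 S2=17 S3=36 S4=15 blocked=[]
Op 7: conn=24 S1=45 S2=17 S3=36 S4=15 blocked=[]

Answer: 24 45 17 36 15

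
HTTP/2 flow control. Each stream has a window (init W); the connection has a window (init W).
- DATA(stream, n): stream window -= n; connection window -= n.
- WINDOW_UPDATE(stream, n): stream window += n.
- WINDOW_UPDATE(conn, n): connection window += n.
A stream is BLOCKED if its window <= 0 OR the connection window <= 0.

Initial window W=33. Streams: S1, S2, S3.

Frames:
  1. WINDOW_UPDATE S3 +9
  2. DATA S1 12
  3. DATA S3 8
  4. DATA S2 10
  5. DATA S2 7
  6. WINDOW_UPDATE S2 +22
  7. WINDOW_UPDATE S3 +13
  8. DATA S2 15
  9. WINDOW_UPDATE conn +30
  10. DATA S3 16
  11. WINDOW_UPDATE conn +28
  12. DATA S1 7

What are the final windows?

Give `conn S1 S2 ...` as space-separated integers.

Op 1: conn=33 S1=33 S2=33 S3=42 blocked=[]
Op 2: conn=21 S1=21 S2=33 S3=42 blocked=[]
Op 3: conn=13 S1=21 S2=33 S3=34 blocked=[]
Op 4: conn=3 S1=21 S2=23 S3=34 blocked=[]
Op 5: conn=-4 S1=21 S2=16 S3=34 blocked=[1, 2, 3]
Op 6: conn=-4 S1=21 S2=38 S3=34 blocked=[1, 2, 3]
Op 7: conn=-4 S1=21 S2=38 S3=47 blocked=[1, 2, 3]
Op 8: conn=-19 S1=21 S2=23 S3=47 blocked=[1, 2, 3]
Op 9: conn=11 S1=21 S2=23 S3=47 blocked=[]
Op 10: conn=-5 S1=21 S2=23 S3=31 blocked=[1, 2, 3]
Op 11: conn=23 S1=21 S2=23 S3=31 blocked=[]
Op 12: conn=16 S1=14 S2=23 S3=31 blocked=[]

Answer: 16 14 23 31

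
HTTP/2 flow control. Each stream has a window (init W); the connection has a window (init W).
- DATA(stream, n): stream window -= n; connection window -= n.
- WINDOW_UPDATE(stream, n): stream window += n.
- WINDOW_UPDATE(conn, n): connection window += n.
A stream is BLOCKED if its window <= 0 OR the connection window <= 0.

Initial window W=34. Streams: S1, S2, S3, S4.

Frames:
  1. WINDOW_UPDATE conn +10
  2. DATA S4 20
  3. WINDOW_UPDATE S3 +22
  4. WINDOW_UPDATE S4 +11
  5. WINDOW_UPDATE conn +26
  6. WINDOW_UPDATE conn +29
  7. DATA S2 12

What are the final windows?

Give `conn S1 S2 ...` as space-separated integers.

Op 1: conn=44 S1=34 S2=34 S3=34 S4=34 blocked=[]
Op 2: conn=24 S1=34 S2=34 S3=34 S4=14 blocked=[]
Op 3: conn=24 S1=34 S2=34 S3=56 S4=14 blocked=[]
Op 4: conn=24 S1=34 S2=34 S3=56 S4=25 blocked=[]
Op 5: conn=50 S1=34 S2=34 S3=56 S4=25 blocked=[]
Op 6: conn=79 S1=34 S2=34 S3=56 S4=25 blocked=[]
Op 7: conn=67 S1=34 S2=22 S3=56 S4=25 blocked=[]

Answer: 67 34 22 56 25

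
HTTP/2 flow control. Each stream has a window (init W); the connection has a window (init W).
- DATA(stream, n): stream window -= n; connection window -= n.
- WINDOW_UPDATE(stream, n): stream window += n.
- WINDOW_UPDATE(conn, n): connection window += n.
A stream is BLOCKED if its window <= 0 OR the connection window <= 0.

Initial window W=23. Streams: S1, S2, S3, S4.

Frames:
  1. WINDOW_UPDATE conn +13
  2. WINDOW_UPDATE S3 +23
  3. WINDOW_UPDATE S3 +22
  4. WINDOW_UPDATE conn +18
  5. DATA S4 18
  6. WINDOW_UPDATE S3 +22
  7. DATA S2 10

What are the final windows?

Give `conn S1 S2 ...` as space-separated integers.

Op 1: conn=36 S1=23 S2=23 S3=23 S4=23 blocked=[]
Op 2: conn=36 S1=23 S2=23 S3=46 S4=23 blocked=[]
Op 3: conn=36 S1=23 S2=23 S3=68 S4=23 blocked=[]
Op 4: conn=54 S1=23 S2=23 S3=68 S4=23 blocked=[]
Op 5: conn=36 S1=23 S2=23 S3=68 S4=5 blocked=[]
Op 6: conn=36 S1=23 S2=23 S3=90 S4=5 blocked=[]
Op 7: conn=26 S1=23 S2=13 S3=90 S4=5 blocked=[]

Answer: 26 23 13 90 5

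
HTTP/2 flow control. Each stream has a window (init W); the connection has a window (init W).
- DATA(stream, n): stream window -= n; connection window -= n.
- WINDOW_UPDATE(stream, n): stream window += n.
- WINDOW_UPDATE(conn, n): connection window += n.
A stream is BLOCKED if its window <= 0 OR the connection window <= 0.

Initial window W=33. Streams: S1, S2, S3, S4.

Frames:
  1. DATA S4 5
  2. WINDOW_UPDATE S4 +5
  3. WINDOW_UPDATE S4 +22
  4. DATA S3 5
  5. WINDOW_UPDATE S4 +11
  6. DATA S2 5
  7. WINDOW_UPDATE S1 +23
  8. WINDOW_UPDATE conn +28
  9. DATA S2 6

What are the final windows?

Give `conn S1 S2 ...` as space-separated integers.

Answer: 40 56 22 28 66

Derivation:
Op 1: conn=28 S1=33 S2=33 S3=33 S4=28 blocked=[]
Op 2: conn=28 S1=33 S2=33 S3=33 S4=33 blocked=[]
Op 3: conn=28 S1=33 S2=33 S3=33 S4=55 blocked=[]
Op 4: conn=23 S1=33 S2=33 S3=28 S4=55 blocked=[]
Op 5: conn=23 S1=33 S2=33 S3=28 S4=66 blocked=[]
Op 6: conn=18 S1=33 S2=28 S3=28 S4=66 blocked=[]
Op 7: conn=18 S1=56 S2=28 S3=28 S4=66 blocked=[]
Op 8: conn=46 S1=56 S2=28 S3=28 S4=66 blocked=[]
Op 9: conn=40 S1=56 S2=22 S3=28 S4=66 blocked=[]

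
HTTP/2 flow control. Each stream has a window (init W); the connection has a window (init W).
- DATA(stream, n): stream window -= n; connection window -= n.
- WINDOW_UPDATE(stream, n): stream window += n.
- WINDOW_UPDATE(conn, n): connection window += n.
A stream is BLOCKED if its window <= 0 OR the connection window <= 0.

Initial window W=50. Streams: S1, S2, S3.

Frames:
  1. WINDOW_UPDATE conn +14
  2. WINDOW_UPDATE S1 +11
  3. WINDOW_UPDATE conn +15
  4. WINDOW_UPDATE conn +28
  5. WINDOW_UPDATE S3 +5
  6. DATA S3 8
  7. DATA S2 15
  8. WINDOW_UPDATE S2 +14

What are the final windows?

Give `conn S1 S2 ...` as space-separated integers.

Op 1: conn=64 S1=50 S2=50 S3=50 blocked=[]
Op 2: conn=64 S1=61 S2=50 S3=50 blocked=[]
Op 3: conn=79 S1=61 S2=50 S3=50 blocked=[]
Op 4: conn=107 S1=61 S2=50 S3=50 blocked=[]
Op 5: conn=107 S1=61 S2=50 S3=55 blocked=[]
Op 6: conn=99 S1=61 S2=50 S3=47 blocked=[]
Op 7: conn=84 S1=61 S2=35 S3=47 blocked=[]
Op 8: conn=84 S1=61 S2=49 S3=47 blocked=[]

Answer: 84 61 49 47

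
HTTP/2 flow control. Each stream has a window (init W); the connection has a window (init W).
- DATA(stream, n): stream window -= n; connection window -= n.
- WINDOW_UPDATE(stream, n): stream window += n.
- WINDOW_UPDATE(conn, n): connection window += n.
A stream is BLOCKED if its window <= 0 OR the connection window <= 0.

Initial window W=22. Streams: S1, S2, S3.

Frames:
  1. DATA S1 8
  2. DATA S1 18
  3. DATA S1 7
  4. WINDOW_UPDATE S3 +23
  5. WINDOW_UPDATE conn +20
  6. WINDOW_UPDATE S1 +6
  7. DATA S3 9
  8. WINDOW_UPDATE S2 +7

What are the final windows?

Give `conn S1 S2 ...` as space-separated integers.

Answer: 0 -5 29 36

Derivation:
Op 1: conn=14 S1=14 S2=22 S3=22 blocked=[]
Op 2: conn=-4 S1=-4 S2=22 S3=22 blocked=[1, 2, 3]
Op 3: conn=-11 S1=-11 S2=22 S3=22 blocked=[1, 2, 3]
Op 4: conn=-11 S1=-11 S2=22 S3=45 blocked=[1, 2, 3]
Op 5: conn=9 S1=-11 S2=22 S3=45 blocked=[1]
Op 6: conn=9 S1=-5 S2=22 S3=45 blocked=[1]
Op 7: conn=0 S1=-5 S2=22 S3=36 blocked=[1, 2, 3]
Op 8: conn=0 S1=-5 S2=29 S3=36 blocked=[1, 2, 3]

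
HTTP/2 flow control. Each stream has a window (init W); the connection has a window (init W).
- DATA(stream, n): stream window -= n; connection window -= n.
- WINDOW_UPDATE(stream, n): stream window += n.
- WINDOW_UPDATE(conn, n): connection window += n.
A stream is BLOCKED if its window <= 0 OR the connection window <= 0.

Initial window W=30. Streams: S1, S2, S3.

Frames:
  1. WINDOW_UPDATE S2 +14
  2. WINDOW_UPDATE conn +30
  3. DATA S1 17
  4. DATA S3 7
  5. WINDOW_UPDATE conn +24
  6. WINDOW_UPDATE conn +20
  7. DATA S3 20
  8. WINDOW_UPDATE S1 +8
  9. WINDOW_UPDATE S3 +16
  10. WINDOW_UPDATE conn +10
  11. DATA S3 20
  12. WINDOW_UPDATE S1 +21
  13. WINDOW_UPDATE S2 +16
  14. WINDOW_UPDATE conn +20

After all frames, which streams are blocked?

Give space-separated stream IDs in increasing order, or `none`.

Answer: S3

Derivation:
Op 1: conn=30 S1=30 S2=44 S3=30 blocked=[]
Op 2: conn=60 S1=30 S2=44 S3=30 blocked=[]
Op 3: conn=43 S1=13 S2=44 S3=30 blocked=[]
Op 4: conn=36 S1=13 S2=44 S3=23 blocked=[]
Op 5: conn=60 S1=13 S2=44 S3=23 blocked=[]
Op 6: conn=80 S1=13 S2=44 S3=23 blocked=[]
Op 7: conn=60 S1=13 S2=44 S3=3 blocked=[]
Op 8: conn=60 S1=21 S2=44 S3=3 blocked=[]
Op 9: conn=60 S1=21 S2=44 S3=19 blocked=[]
Op 10: conn=70 S1=21 S2=44 S3=19 blocked=[]
Op 11: conn=50 S1=21 S2=44 S3=-1 blocked=[3]
Op 12: conn=50 S1=42 S2=44 S3=-1 blocked=[3]
Op 13: conn=50 S1=42 S2=60 S3=-1 blocked=[3]
Op 14: conn=70 S1=42 S2=60 S3=-1 blocked=[3]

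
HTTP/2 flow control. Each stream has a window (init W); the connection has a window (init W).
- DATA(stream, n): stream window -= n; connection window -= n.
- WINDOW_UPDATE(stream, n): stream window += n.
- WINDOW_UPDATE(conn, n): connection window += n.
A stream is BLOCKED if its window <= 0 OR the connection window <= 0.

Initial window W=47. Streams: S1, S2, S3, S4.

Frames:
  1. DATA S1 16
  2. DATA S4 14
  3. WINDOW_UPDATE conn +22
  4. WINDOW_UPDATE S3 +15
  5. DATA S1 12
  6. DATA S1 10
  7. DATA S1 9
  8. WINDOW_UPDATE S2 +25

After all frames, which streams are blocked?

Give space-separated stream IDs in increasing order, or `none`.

Op 1: conn=31 S1=31 S2=47 S3=47 S4=47 blocked=[]
Op 2: conn=17 S1=31 S2=47 S3=47 S4=33 blocked=[]
Op 3: conn=39 S1=31 S2=47 S3=47 S4=33 blocked=[]
Op 4: conn=39 S1=31 S2=47 S3=62 S4=33 blocked=[]
Op 5: conn=27 S1=19 S2=47 S3=62 S4=33 blocked=[]
Op 6: conn=17 S1=9 S2=47 S3=62 S4=33 blocked=[]
Op 7: conn=8 S1=0 S2=47 S3=62 S4=33 blocked=[1]
Op 8: conn=8 S1=0 S2=72 S3=62 S4=33 blocked=[1]

Answer: S1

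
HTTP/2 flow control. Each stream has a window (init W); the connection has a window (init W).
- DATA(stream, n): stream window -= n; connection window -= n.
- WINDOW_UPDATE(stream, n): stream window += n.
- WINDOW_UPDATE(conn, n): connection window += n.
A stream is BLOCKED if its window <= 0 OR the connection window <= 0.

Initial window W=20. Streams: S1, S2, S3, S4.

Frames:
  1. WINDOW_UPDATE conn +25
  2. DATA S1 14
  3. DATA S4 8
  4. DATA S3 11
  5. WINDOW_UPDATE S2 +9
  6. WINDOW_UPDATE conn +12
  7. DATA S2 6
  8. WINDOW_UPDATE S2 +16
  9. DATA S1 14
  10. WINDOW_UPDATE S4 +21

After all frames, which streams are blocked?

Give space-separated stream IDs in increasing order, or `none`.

Op 1: conn=45 S1=20 S2=20 S3=20 S4=20 blocked=[]
Op 2: conn=31 S1=6 S2=20 S3=20 S4=20 blocked=[]
Op 3: conn=23 S1=6 S2=20 S3=20 S4=12 blocked=[]
Op 4: conn=12 S1=6 S2=20 S3=9 S4=12 blocked=[]
Op 5: conn=12 S1=6 S2=29 S3=9 S4=12 blocked=[]
Op 6: conn=24 S1=6 S2=29 S3=9 S4=12 blocked=[]
Op 7: conn=18 S1=6 S2=23 S3=9 S4=12 blocked=[]
Op 8: conn=18 S1=6 S2=39 S3=9 S4=12 blocked=[]
Op 9: conn=4 S1=-8 S2=39 S3=9 S4=12 blocked=[1]
Op 10: conn=4 S1=-8 S2=39 S3=9 S4=33 blocked=[1]

Answer: S1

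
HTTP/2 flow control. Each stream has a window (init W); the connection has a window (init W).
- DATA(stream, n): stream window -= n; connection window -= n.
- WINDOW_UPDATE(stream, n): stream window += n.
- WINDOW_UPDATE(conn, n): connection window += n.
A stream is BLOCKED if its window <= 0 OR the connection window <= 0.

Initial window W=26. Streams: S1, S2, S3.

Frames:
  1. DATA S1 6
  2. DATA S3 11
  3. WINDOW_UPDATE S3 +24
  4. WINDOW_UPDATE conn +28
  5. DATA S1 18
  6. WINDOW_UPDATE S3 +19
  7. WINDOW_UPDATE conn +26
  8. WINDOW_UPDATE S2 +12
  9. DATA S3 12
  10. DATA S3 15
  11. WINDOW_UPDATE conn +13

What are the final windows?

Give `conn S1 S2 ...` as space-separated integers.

Op 1: conn=20 S1=20 S2=26 S3=26 blocked=[]
Op 2: conn=9 S1=20 S2=26 S3=15 blocked=[]
Op 3: conn=9 S1=20 S2=26 S3=39 blocked=[]
Op 4: conn=37 S1=20 S2=26 S3=39 blocked=[]
Op 5: conn=19 S1=2 S2=26 S3=39 blocked=[]
Op 6: conn=19 S1=2 S2=26 S3=58 blocked=[]
Op 7: conn=45 S1=2 S2=26 S3=58 blocked=[]
Op 8: conn=45 S1=2 S2=38 S3=58 blocked=[]
Op 9: conn=33 S1=2 S2=38 S3=46 blocked=[]
Op 10: conn=18 S1=2 S2=38 S3=31 blocked=[]
Op 11: conn=31 S1=2 S2=38 S3=31 blocked=[]

Answer: 31 2 38 31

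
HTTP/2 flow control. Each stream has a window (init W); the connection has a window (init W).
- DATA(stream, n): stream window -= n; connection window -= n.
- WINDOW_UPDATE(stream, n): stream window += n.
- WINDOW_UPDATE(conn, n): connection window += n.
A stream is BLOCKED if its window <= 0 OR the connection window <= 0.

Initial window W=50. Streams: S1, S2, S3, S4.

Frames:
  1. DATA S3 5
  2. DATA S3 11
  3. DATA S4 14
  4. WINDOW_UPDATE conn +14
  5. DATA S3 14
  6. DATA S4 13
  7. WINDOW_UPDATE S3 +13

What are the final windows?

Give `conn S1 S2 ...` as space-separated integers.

Answer: 7 50 50 33 23

Derivation:
Op 1: conn=45 S1=50 S2=50 S3=45 S4=50 blocked=[]
Op 2: conn=34 S1=50 S2=50 S3=34 S4=50 blocked=[]
Op 3: conn=20 S1=50 S2=50 S3=34 S4=36 blocked=[]
Op 4: conn=34 S1=50 S2=50 S3=34 S4=36 blocked=[]
Op 5: conn=20 S1=50 S2=50 S3=20 S4=36 blocked=[]
Op 6: conn=7 S1=50 S2=50 S3=20 S4=23 blocked=[]
Op 7: conn=7 S1=50 S2=50 S3=33 S4=23 blocked=[]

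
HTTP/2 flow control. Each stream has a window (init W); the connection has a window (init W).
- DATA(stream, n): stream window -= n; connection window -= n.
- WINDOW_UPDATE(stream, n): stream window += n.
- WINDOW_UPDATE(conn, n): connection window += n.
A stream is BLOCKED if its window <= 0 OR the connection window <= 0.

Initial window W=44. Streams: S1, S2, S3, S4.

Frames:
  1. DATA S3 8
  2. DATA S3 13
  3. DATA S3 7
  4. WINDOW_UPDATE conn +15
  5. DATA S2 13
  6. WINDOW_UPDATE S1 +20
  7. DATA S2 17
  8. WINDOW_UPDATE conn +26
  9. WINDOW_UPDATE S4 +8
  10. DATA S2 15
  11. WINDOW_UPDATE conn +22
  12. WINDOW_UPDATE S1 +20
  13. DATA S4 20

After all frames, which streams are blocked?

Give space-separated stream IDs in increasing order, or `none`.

Op 1: conn=36 S1=44 S2=44 S3=36 S4=44 blocked=[]
Op 2: conn=23 S1=44 S2=44 S3=23 S4=44 blocked=[]
Op 3: conn=16 S1=44 S2=44 S3=16 S4=44 blocked=[]
Op 4: conn=31 S1=44 S2=44 S3=16 S4=44 blocked=[]
Op 5: conn=18 S1=44 S2=31 S3=16 S4=44 blocked=[]
Op 6: conn=18 S1=64 S2=31 S3=16 S4=44 blocked=[]
Op 7: conn=1 S1=64 S2=14 S3=16 S4=44 blocked=[]
Op 8: conn=27 S1=64 S2=14 S3=16 S4=44 blocked=[]
Op 9: conn=27 S1=64 S2=14 S3=16 S4=52 blocked=[]
Op 10: conn=12 S1=64 S2=-1 S3=16 S4=52 blocked=[2]
Op 11: conn=34 S1=64 S2=-1 S3=16 S4=52 blocked=[2]
Op 12: conn=34 S1=84 S2=-1 S3=16 S4=52 blocked=[2]
Op 13: conn=14 S1=84 S2=-1 S3=16 S4=32 blocked=[2]

Answer: S2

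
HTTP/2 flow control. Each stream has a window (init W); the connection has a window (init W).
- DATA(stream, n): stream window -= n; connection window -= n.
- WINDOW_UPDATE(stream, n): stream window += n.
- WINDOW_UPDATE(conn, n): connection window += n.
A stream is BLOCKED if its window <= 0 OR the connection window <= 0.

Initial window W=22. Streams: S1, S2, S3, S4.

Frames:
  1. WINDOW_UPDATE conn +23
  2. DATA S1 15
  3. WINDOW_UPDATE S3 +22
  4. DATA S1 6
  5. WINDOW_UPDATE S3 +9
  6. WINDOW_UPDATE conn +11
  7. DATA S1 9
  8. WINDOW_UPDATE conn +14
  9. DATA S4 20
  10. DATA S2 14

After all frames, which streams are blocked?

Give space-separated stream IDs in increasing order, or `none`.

Answer: S1

Derivation:
Op 1: conn=45 S1=22 S2=22 S3=22 S4=22 blocked=[]
Op 2: conn=30 S1=7 S2=22 S3=22 S4=22 blocked=[]
Op 3: conn=30 S1=7 S2=22 S3=44 S4=22 blocked=[]
Op 4: conn=24 S1=1 S2=22 S3=44 S4=22 blocked=[]
Op 5: conn=24 S1=1 S2=22 S3=53 S4=22 blocked=[]
Op 6: conn=35 S1=1 S2=22 S3=53 S4=22 blocked=[]
Op 7: conn=26 S1=-8 S2=22 S3=53 S4=22 blocked=[1]
Op 8: conn=40 S1=-8 S2=22 S3=53 S4=22 blocked=[1]
Op 9: conn=20 S1=-8 S2=22 S3=53 S4=2 blocked=[1]
Op 10: conn=6 S1=-8 S2=8 S3=53 S4=2 blocked=[1]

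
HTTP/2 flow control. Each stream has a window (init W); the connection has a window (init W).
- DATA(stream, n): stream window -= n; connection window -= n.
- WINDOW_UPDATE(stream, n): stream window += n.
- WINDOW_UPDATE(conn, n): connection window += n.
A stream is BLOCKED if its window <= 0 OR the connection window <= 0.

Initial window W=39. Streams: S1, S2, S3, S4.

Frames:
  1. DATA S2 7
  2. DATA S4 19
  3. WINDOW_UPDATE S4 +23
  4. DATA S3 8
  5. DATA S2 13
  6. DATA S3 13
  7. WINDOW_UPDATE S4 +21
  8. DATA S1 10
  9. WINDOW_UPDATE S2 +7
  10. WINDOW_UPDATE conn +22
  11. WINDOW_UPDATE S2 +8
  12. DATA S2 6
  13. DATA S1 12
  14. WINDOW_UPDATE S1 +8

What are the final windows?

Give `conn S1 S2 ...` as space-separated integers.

Answer: -27 25 28 18 64

Derivation:
Op 1: conn=32 S1=39 S2=32 S3=39 S4=39 blocked=[]
Op 2: conn=13 S1=39 S2=32 S3=39 S4=20 blocked=[]
Op 3: conn=13 S1=39 S2=32 S3=39 S4=43 blocked=[]
Op 4: conn=5 S1=39 S2=32 S3=31 S4=43 blocked=[]
Op 5: conn=-8 S1=39 S2=19 S3=31 S4=43 blocked=[1, 2, 3, 4]
Op 6: conn=-21 S1=39 S2=19 S3=18 S4=43 blocked=[1, 2, 3, 4]
Op 7: conn=-21 S1=39 S2=19 S3=18 S4=64 blocked=[1, 2, 3, 4]
Op 8: conn=-31 S1=29 S2=19 S3=18 S4=64 blocked=[1, 2, 3, 4]
Op 9: conn=-31 S1=29 S2=26 S3=18 S4=64 blocked=[1, 2, 3, 4]
Op 10: conn=-9 S1=29 S2=26 S3=18 S4=64 blocked=[1, 2, 3, 4]
Op 11: conn=-9 S1=29 S2=34 S3=18 S4=64 blocked=[1, 2, 3, 4]
Op 12: conn=-15 S1=29 S2=28 S3=18 S4=64 blocked=[1, 2, 3, 4]
Op 13: conn=-27 S1=17 S2=28 S3=18 S4=64 blocked=[1, 2, 3, 4]
Op 14: conn=-27 S1=25 S2=28 S3=18 S4=64 blocked=[1, 2, 3, 4]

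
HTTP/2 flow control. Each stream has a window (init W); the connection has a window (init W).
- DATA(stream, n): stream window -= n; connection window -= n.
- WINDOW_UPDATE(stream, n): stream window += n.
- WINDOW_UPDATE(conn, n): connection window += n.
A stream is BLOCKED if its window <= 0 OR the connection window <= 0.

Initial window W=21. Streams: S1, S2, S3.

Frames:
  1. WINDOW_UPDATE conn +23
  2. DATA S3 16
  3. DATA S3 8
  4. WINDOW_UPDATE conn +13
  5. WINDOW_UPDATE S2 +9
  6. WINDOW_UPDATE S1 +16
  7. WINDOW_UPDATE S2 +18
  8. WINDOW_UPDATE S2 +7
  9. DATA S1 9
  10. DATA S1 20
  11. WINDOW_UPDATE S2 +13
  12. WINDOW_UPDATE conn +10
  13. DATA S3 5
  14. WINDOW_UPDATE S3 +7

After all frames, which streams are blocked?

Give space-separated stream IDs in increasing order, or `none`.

Answer: S3

Derivation:
Op 1: conn=44 S1=21 S2=21 S3=21 blocked=[]
Op 2: conn=28 S1=21 S2=21 S3=5 blocked=[]
Op 3: conn=20 S1=21 S2=21 S3=-3 blocked=[3]
Op 4: conn=33 S1=21 S2=21 S3=-3 blocked=[3]
Op 5: conn=33 S1=21 S2=30 S3=-3 blocked=[3]
Op 6: conn=33 S1=37 S2=30 S3=-3 blocked=[3]
Op 7: conn=33 S1=37 S2=48 S3=-3 blocked=[3]
Op 8: conn=33 S1=37 S2=55 S3=-3 blocked=[3]
Op 9: conn=24 S1=28 S2=55 S3=-3 blocked=[3]
Op 10: conn=4 S1=8 S2=55 S3=-3 blocked=[3]
Op 11: conn=4 S1=8 S2=68 S3=-3 blocked=[3]
Op 12: conn=14 S1=8 S2=68 S3=-3 blocked=[3]
Op 13: conn=9 S1=8 S2=68 S3=-8 blocked=[3]
Op 14: conn=9 S1=8 S2=68 S3=-1 blocked=[3]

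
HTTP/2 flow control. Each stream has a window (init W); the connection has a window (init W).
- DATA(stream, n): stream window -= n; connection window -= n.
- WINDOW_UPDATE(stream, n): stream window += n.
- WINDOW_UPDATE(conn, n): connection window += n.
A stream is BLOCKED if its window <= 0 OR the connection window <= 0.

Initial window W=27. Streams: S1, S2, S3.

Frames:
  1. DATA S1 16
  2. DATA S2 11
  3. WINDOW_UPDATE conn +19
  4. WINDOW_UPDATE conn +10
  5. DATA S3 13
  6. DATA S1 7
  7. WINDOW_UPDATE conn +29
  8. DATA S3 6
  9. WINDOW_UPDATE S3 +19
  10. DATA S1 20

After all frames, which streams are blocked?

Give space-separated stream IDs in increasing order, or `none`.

Op 1: conn=11 S1=11 S2=27 S3=27 blocked=[]
Op 2: conn=0 S1=11 S2=16 S3=27 blocked=[1, 2, 3]
Op 3: conn=19 S1=11 S2=16 S3=27 blocked=[]
Op 4: conn=29 S1=11 S2=16 S3=27 blocked=[]
Op 5: conn=16 S1=11 S2=16 S3=14 blocked=[]
Op 6: conn=9 S1=4 S2=16 S3=14 blocked=[]
Op 7: conn=38 S1=4 S2=16 S3=14 blocked=[]
Op 8: conn=32 S1=4 S2=16 S3=8 blocked=[]
Op 9: conn=32 S1=4 S2=16 S3=27 blocked=[]
Op 10: conn=12 S1=-16 S2=16 S3=27 blocked=[1]

Answer: S1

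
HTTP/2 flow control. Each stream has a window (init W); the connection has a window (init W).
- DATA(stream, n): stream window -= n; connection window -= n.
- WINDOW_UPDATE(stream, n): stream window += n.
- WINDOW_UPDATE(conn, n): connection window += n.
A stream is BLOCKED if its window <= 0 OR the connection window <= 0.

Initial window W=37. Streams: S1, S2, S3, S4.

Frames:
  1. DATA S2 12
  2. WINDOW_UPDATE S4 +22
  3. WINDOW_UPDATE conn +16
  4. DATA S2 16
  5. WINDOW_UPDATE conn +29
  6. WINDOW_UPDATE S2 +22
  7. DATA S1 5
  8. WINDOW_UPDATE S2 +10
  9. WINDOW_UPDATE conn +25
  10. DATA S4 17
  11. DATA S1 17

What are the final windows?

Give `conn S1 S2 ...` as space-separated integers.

Answer: 40 15 41 37 42

Derivation:
Op 1: conn=25 S1=37 S2=25 S3=37 S4=37 blocked=[]
Op 2: conn=25 S1=37 S2=25 S3=37 S4=59 blocked=[]
Op 3: conn=41 S1=37 S2=25 S3=37 S4=59 blocked=[]
Op 4: conn=25 S1=37 S2=9 S3=37 S4=59 blocked=[]
Op 5: conn=54 S1=37 S2=9 S3=37 S4=59 blocked=[]
Op 6: conn=54 S1=37 S2=31 S3=37 S4=59 blocked=[]
Op 7: conn=49 S1=32 S2=31 S3=37 S4=59 blocked=[]
Op 8: conn=49 S1=32 S2=41 S3=37 S4=59 blocked=[]
Op 9: conn=74 S1=32 S2=41 S3=37 S4=59 blocked=[]
Op 10: conn=57 S1=32 S2=41 S3=37 S4=42 blocked=[]
Op 11: conn=40 S1=15 S2=41 S3=37 S4=42 blocked=[]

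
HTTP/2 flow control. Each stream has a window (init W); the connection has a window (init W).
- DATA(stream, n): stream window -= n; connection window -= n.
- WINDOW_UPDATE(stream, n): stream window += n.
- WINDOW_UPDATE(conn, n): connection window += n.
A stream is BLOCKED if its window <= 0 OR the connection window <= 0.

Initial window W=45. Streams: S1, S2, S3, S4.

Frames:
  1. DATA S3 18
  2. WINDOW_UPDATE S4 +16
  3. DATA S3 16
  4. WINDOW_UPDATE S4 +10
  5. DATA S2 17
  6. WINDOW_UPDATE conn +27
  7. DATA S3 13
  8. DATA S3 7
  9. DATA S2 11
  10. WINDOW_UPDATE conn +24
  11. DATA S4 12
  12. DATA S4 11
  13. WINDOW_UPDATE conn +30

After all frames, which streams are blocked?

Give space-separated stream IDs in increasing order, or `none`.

Op 1: conn=27 S1=45 S2=45 S3=27 S4=45 blocked=[]
Op 2: conn=27 S1=45 S2=45 S3=27 S4=61 blocked=[]
Op 3: conn=11 S1=45 S2=45 S3=11 S4=61 blocked=[]
Op 4: conn=11 S1=45 S2=45 S3=11 S4=71 blocked=[]
Op 5: conn=-6 S1=45 S2=28 S3=11 S4=71 blocked=[1, 2, 3, 4]
Op 6: conn=21 S1=45 S2=28 S3=11 S4=71 blocked=[]
Op 7: conn=8 S1=45 S2=28 S3=-2 S4=71 blocked=[3]
Op 8: conn=1 S1=45 S2=28 S3=-9 S4=71 blocked=[3]
Op 9: conn=-10 S1=45 S2=17 S3=-9 S4=71 blocked=[1, 2, 3, 4]
Op 10: conn=14 S1=45 S2=17 S3=-9 S4=71 blocked=[3]
Op 11: conn=2 S1=45 S2=17 S3=-9 S4=59 blocked=[3]
Op 12: conn=-9 S1=45 S2=17 S3=-9 S4=48 blocked=[1, 2, 3, 4]
Op 13: conn=21 S1=45 S2=17 S3=-9 S4=48 blocked=[3]

Answer: S3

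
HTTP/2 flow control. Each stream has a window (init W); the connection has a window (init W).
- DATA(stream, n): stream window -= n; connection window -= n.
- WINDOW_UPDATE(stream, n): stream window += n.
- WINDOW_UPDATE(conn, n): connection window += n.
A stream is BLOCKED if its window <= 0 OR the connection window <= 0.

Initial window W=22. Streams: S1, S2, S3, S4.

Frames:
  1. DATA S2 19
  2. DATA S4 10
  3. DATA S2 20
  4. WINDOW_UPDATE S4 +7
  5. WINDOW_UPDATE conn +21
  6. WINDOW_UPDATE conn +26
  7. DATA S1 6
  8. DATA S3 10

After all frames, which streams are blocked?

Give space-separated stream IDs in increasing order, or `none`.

Op 1: conn=3 S1=22 S2=3 S3=22 S4=22 blocked=[]
Op 2: conn=-7 S1=22 S2=3 S3=22 S4=12 blocked=[1, 2, 3, 4]
Op 3: conn=-27 S1=22 S2=-17 S3=22 S4=12 blocked=[1, 2, 3, 4]
Op 4: conn=-27 S1=22 S2=-17 S3=22 S4=19 blocked=[1, 2, 3, 4]
Op 5: conn=-6 S1=22 S2=-17 S3=22 S4=19 blocked=[1, 2, 3, 4]
Op 6: conn=20 S1=22 S2=-17 S3=22 S4=19 blocked=[2]
Op 7: conn=14 S1=16 S2=-17 S3=22 S4=19 blocked=[2]
Op 8: conn=4 S1=16 S2=-17 S3=12 S4=19 blocked=[2]

Answer: S2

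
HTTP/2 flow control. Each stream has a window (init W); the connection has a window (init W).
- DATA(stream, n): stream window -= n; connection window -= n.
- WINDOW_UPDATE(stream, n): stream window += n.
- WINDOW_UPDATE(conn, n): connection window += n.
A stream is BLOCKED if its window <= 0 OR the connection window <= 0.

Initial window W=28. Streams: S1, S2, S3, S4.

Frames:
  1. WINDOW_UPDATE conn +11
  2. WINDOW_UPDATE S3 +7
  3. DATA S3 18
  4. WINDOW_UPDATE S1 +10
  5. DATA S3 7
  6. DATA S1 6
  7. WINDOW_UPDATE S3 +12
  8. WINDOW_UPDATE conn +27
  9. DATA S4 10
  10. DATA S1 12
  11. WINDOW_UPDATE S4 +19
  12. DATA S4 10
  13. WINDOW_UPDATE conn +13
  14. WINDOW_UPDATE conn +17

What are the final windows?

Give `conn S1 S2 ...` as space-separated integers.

Answer: 33 20 28 22 27

Derivation:
Op 1: conn=39 S1=28 S2=28 S3=28 S4=28 blocked=[]
Op 2: conn=39 S1=28 S2=28 S3=35 S4=28 blocked=[]
Op 3: conn=21 S1=28 S2=28 S3=17 S4=28 blocked=[]
Op 4: conn=21 S1=38 S2=28 S3=17 S4=28 blocked=[]
Op 5: conn=14 S1=38 S2=28 S3=10 S4=28 blocked=[]
Op 6: conn=8 S1=32 S2=28 S3=10 S4=28 blocked=[]
Op 7: conn=8 S1=32 S2=28 S3=22 S4=28 blocked=[]
Op 8: conn=35 S1=32 S2=28 S3=22 S4=28 blocked=[]
Op 9: conn=25 S1=32 S2=28 S3=22 S4=18 blocked=[]
Op 10: conn=13 S1=20 S2=28 S3=22 S4=18 blocked=[]
Op 11: conn=13 S1=20 S2=28 S3=22 S4=37 blocked=[]
Op 12: conn=3 S1=20 S2=28 S3=22 S4=27 blocked=[]
Op 13: conn=16 S1=20 S2=28 S3=22 S4=27 blocked=[]
Op 14: conn=33 S1=20 S2=28 S3=22 S4=27 blocked=[]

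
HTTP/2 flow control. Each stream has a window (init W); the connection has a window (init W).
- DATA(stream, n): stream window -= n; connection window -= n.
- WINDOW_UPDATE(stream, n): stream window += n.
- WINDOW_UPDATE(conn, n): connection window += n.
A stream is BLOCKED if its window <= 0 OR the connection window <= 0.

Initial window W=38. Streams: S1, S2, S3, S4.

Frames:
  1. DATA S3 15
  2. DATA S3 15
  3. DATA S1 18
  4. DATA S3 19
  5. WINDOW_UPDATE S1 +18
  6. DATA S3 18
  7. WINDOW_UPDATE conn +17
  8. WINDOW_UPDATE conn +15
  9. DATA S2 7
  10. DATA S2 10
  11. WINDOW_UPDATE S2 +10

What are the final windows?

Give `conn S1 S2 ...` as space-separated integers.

Answer: -32 38 31 -29 38

Derivation:
Op 1: conn=23 S1=38 S2=38 S3=23 S4=38 blocked=[]
Op 2: conn=8 S1=38 S2=38 S3=8 S4=38 blocked=[]
Op 3: conn=-10 S1=20 S2=38 S3=8 S4=38 blocked=[1, 2, 3, 4]
Op 4: conn=-29 S1=20 S2=38 S3=-11 S4=38 blocked=[1, 2, 3, 4]
Op 5: conn=-29 S1=38 S2=38 S3=-11 S4=38 blocked=[1, 2, 3, 4]
Op 6: conn=-47 S1=38 S2=38 S3=-29 S4=38 blocked=[1, 2, 3, 4]
Op 7: conn=-30 S1=38 S2=38 S3=-29 S4=38 blocked=[1, 2, 3, 4]
Op 8: conn=-15 S1=38 S2=38 S3=-29 S4=38 blocked=[1, 2, 3, 4]
Op 9: conn=-22 S1=38 S2=31 S3=-29 S4=38 blocked=[1, 2, 3, 4]
Op 10: conn=-32 S1=38 S2=21 S3=-29 S4=38 blocked=[1, 2, 3, 4]
Op 11: conn=-32 S1=38 S2=31 S3=-29 S4=38 blocked=[1, 2, 3, 4]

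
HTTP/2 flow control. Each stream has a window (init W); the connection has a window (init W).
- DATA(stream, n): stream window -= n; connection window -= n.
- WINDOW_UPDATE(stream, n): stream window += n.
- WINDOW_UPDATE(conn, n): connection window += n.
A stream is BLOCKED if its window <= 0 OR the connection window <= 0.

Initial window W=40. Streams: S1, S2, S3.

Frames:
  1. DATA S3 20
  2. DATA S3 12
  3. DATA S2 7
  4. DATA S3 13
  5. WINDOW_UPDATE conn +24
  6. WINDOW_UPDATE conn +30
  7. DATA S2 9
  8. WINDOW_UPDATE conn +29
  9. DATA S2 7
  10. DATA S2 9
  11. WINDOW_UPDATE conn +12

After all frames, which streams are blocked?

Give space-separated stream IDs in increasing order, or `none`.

Op 1: conn=20 S1=40 S2=40 S3=20 blocked=[]
Op 2: conn=8 S1=40 S2=40 S3=8 blocked=[]
Op 3: conn=1 S1=40 S2=33 S3=8 blocked=[]
Op 4: conn=-12 S1=40 S2=33 S3=-5 blocked=[1, 2, 3]
Op 5: conn=12 S1=40 S2=33 S3=-5 blocked=[3]
Op 6: conn=42 S1=40 S2=33 S3=-5 blocked=[3]
Op 7: conn=33 S1=40 S2=24 S3=-5 blocked=[3]
Op 8: conn=62 S1=40 S2=24 S3=-5 blocked=[3]
Op 9: conn=55 S1=40 S2=17 S3=-5 blocked=[3]
Op 10: conn=46 S1=40 S2=8 S3=-5 blocked=[3]
Op 11: conn=58 S1=40 S2=8 S3=-5 blocked=[3]

Answer: S3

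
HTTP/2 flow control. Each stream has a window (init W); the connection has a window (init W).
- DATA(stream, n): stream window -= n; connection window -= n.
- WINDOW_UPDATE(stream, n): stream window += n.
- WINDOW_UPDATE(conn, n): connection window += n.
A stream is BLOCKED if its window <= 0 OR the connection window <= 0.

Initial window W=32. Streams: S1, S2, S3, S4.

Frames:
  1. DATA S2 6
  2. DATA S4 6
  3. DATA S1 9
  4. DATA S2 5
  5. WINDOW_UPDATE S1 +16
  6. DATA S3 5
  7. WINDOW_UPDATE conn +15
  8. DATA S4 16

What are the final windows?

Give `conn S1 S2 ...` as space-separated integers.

Op 1: conn=26 S1=32 S2=26 S3=32 S4=32 blocked=[]
Op 2: conn=20 S1=32 S2=26 S3=32 S4=26 blocked=[]
Op 3: conn=11 S1=23 S2=26 S3=32 S4=26 blocked=[]
Op 4: conn=6 S1=23 S2=21 S3=32 S4=26 blocked=[]
Op 5: conn=6 S1=39 S2=21 S3=32 S4=26 blocked=[]
Op 6: conn=1 S1=39 S2=21 S3=27 S4=26 blocked=[]
Op 7: conn=16 S1=39 S2=21 S3=27 S4=26 blocked=[]
Op 8: conn=0 S1=39 S2=21 S3=27 S4=10 blocked=[1, 2, 3, 4]

Answer: 0 39 21 27 10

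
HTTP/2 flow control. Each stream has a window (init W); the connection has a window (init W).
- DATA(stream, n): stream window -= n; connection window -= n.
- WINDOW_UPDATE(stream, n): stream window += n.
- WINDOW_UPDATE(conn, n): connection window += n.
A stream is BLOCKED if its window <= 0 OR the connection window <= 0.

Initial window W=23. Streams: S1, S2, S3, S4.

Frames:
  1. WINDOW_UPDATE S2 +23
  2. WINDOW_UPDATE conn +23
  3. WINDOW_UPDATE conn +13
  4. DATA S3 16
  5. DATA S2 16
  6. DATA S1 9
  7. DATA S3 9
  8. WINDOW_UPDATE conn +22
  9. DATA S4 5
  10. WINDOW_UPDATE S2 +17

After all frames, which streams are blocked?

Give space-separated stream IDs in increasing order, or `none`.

Op 1: conn=23 S1=23 S2=46 S3=23 S4=23 blocked=[]
Op 2: conn=46 S1=23 S2=46 S3=23 S4=23 blocked=[]
Op 3: conn=59 S1=23 S2=46 S3=23 S4=23 blocked=[]
Op 4: conn=43 S1=23 S2=46 S3=7 S4=23 blocked=[]
Op 5: conn=27 S1=23 S2=30 S3=7 S4=23 blocked=[]
Op 6: conn=18 S1=14 S2=30 S3=7 S4=23 blocked=[]
Op 7: conn=9 S1=14 S2=30 S3=-2 S4=23 blocked=[3]
Op 8: conn=31 S1=14 S2=30 S3=-2 S4=23 blocked=[3]
Op 9: conn=26 S1=14 S2=30 S3=-2 S4=18 blocked=[3]
Op 10: conn=26 S1=14 S2=47 S3=-2 S4=18 blocked=[3]

Answer: S3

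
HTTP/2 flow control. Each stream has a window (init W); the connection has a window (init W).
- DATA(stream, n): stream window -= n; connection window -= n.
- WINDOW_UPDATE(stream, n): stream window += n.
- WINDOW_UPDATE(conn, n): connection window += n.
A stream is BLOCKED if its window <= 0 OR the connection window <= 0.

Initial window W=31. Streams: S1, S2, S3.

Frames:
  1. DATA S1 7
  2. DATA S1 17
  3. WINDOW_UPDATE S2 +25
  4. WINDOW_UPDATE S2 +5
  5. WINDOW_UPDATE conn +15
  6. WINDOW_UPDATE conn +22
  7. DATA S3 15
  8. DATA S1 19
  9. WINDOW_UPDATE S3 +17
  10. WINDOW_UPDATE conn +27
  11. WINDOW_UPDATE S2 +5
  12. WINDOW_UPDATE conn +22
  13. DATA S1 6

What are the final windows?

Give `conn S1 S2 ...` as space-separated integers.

Op 1: conn=24 S1=24 S2=31 S3=31 blocked=[]
Op 2: conn=7 S1=7 S2=31 S3=31 blocked=[]
Op 3: conn=7 S1=7 S2=56 S3=31 blocked=[]
Op 4: conn=7 S1=7 S2=61 S3=31 blocked=[]
Op 5: conn=22 S1=7 S2=61 S3=31 blocked=[]
Op 6: conn=44 S1=7 S2=61 S3=31 blocked=[]
Op 7: conn=29 S1=7 S2=61 S3=16 blocked=[]
Op 8: conn=10 S1=-12 S2=61 S3=16 blocked=[1]
Op 9: conn=10 S1=-12 S2=61 S3=33 blocked=[1]
Op 10: conn=37 S1=-12 S2=61 S3=33 blocked=[1]
Op 11: conn=37 S1=-12 S2=66 S3=33 blocked=[1]
Op 12: conn=59 S1=-12 S2=66 S3=33 blocked=[1]
Op 13: conn=53 S1=-18 S2=66 S3=33 blocked=[1]

Answer: 53 -18 66 33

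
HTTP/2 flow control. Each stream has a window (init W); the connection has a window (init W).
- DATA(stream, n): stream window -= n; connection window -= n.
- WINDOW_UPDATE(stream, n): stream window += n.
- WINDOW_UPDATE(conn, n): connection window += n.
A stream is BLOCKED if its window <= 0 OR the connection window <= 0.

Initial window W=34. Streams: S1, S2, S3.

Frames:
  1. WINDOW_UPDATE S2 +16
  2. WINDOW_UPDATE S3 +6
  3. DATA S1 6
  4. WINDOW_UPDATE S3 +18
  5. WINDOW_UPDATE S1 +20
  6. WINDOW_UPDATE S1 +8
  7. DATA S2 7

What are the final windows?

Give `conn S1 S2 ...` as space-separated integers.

Op 1: conn=34 S1=34 S2=50 S3=34 blocked=[]
Op 2: conn=34 S1=34 S2=50 S3=40 blocked=[]
Op 3: conn=28 S1=28 S2=50 S3=40 blocked=[]
Op 4: conn=28 S1=28 S2=50 S3=58 blocked=[]
Op 5: conn=28 S1=48 S2=50 S3=58 blocked=[]
Op 6: conn=28 S1=56 S2=50 S3=58 blocked=[]
Op 7: conn=21 S1=56 S2=43 S3=58 blocked=[]

Answer: 21 56 43 58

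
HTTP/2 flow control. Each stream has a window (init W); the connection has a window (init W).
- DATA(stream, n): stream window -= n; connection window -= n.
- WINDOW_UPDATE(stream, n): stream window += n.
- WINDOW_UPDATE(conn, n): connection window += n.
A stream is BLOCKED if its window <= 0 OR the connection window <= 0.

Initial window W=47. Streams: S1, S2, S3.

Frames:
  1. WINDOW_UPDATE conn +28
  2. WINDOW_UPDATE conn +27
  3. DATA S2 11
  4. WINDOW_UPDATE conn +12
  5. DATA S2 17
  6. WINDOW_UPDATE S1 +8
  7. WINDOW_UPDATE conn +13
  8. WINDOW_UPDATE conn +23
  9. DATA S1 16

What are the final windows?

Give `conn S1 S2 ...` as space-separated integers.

Op 1: conn=75 S1=47 S2=47 S3=47 blocked=[]
Op 2: conn=102 S1=47 S2=47 S3=47 blocked=[]
Op 3: conn=91 S1=47 S2=36 S3=47 blocked=[]
Op 4: conn=103 S1=47 S2=36 S3=47 blocked=[]
Op 5: conn=86 S1=47 S2=19 S3=47 blocked=[]
Op 6: conn=86 S1=55 S2=19 S3=47 blocked=[]
Op 7: conn=99 S1=55 S2=19 S3=47 blocked=[]
Op 8: conn=122 S1=55 S2=19 S3=47 blocked=[]
Op 9: conn=106 S1=39 S2=19 S3=47 blocked=[]

Answer: 106 39 19 47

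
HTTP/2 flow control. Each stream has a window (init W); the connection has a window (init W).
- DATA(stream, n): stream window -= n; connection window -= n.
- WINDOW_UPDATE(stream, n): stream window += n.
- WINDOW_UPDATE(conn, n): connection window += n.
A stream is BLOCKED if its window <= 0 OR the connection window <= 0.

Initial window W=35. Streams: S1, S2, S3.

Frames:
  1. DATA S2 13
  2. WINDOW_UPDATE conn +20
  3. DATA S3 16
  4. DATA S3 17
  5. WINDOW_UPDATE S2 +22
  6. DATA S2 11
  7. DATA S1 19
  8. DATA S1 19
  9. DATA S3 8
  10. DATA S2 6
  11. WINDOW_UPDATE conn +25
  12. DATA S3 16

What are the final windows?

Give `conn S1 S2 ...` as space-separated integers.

Op 1: conn=22 S1=35 S2=22 S3=35 blocked=[]
Op 2: conn=42 S1=35 S2=22 S3=35 blocked=[]
Op 3: conn=26 S1=35 S2=22 S3=19 blocked=[]
Op 4: conn=9 S1=35 S2=22 S3=2 blocked=[]
Op 5: conn=9 S1=35 S2=44 S3=2 blocked=[]
Op 6: conn=-2 S1=35 S2=33 S3=2 blocked=[1, 2, 3]
Op 7: conn=-21 S1=16 S2=33 S3=2 blocked=[1, 2, 3]
Op 8: conn=-40 S1=-3 S2=33 S3=2 blocked=[1, 2, 3]
Op 9: conn=-48 S1=-3 S2=33 S3=-6 blocked=[1, 2, 3]
Op 10: conn=-54 S1=-3 S2=27 S3=-6 blocked=[1, 2, 3]
Op 11: conn=-29 S1=-3 S2=27 S3=-6 blocked=[1, 2, 3]
Op 12: conn=-45 S1=-3 S2=27 S3=-22 blocked=[1, 2, 3]

Answer: -45 -3 27 -22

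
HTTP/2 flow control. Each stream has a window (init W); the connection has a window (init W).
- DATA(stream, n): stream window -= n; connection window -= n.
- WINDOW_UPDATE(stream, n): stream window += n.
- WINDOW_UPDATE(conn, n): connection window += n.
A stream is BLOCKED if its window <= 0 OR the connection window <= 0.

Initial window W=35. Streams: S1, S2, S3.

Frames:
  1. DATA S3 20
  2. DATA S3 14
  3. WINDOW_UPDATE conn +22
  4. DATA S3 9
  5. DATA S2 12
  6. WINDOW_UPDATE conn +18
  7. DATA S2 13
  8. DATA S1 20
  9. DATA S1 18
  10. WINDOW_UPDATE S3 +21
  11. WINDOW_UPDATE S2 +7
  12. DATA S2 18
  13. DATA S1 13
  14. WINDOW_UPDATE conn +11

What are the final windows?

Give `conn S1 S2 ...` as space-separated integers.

Op 1: conn=15 S1=35 S2=35 S3=15 blocked=[]
Op 2: conn=1 S1=35 S2=35 S3=1 blocked=[]
Op 3: conn=23 S1=35 S2=35 S3=1 blocked=[]
Op 4: conn=14 S1=35 S2=35 S3=-8 blocked=[3]
Op 5: conn=2 S1=35 S2=23 S3=-8 blocked=[3]
Op 6: conn=20 S1=35 S2=23 S3=-8 blocked=[3]
Op 7: conn=7 S1=35 S2=10 S3=-8 blocked=[3]
Op 8: conn=-13 S1=15 S2=10 S3=-8 blocked=[1, 2, 3]
Op 9: conn=-31 S1=-3 S2=10 S3=-8 blocked=[1, 2, 3]
Op 10: conn=-31 S1=-3 S2=10 S3=13 blocked=[1, 2, 3]
Op 11: conn=-31 S1=-3 S2=17 S3=13 blocked=[1, 2, 3]
Op 12: conn=-49 S1=-3 S2=-1 S3=13 blocked=[1, 2, 3]
Op 13: conn=-62 S1=-16 S2=-1 S3=13 blocked=[1, 2, 3]
Op 14: conn=-51 S1=-16 S2=-1 S3=13 blocked=[1, 2, 3]

Answer: -51 -16 -1 13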